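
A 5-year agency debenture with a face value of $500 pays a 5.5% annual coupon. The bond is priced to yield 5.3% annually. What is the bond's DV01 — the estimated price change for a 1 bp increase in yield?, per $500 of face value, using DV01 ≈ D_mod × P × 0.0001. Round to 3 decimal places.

Periodic yield y = 0.053.
  t   CF        PV=CF/(1+0.053)^t    t·PV
  1        27.50        26.1159        26.1159
  2        27.50        24.8014        49.6028
  3        27.50        23.5531        70.6592
  4        27.50        22.3676        89.4704
  5       527.50       407.4559     2,037.2795
  Σ                    504.2938     2,273.1277
P = 504.2938; D_Mac = 4.50755 yrs; D_mod = 4.28067 yrs.
DV01 ≈ 4.28067 × 504.2938 × 0.0001 = 0.215872.

$0.216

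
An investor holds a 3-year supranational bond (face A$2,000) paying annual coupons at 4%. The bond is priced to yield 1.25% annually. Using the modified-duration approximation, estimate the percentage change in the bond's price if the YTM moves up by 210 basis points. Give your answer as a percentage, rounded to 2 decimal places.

-6.00%

Periodic yield y = 0.0125. Modified duration first:
  t   CF        PV=CF/(1+0.0125)^t    t·PV
  1        80.00        79.0123        79.0123
  2        80.00        78.0369       156.0738
  3     2,080.00     2,003.9101     6,011.7304
  Σ                  2,160.9594     6,246.8165
P = 2,160.9594; D_Mac = 2.89076 yrs; D_mod = 2.89076/(1+0.0125) = 2.85507 yrs.
ΔP/P ≈ -D_mod · Δy = -2.85507 × (+0.021) = -0.059957 = -5.9957%.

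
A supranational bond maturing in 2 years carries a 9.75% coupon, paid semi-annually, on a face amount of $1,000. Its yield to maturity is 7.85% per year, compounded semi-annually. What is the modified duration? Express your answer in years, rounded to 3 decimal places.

Periodic yield y = 0.03925. First find Macaulay duration:
  t   CF        PV=CF/(1+0.03925)^t    t·PV
  1        48.75        46.9088        46.9088
  2        48.75        45.1372        90.2744
  3        48.75        43.4325       130.2974
  4     1,048.75       899.0666     3,596.2662
  Σ                  1,034.5450     3,863.7468
P = 1,034.5450; Macaulay duration = 3,863.7468 / 1,034.5450 = 3.73473 half-year periods = 1.86737 years.
Modified duration = D_Mac / (1 + y) = 1.86737 / 1.03925 = 1.79684 years.

1.797 years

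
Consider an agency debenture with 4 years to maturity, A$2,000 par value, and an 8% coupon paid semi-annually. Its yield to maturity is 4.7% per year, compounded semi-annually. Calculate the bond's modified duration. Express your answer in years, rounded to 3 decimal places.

Periodic yield y = 0.0235. First find Macaulay duration:
  t   CF        PV=CF/(1+0.0235)^t    t·PV
  1        80.00        78.1632        78.1632
  2        80.00        76.3685       152.7370
  3        80.00        74.6151       223.8452
  4        80.00        72.9019       291.6074
  5        80.00        71.2280       356.1400
  6        80.00        69.5926       417.5554
  7        80.00        67.9947       475.9629
  8     2,080.00     1,727.2713    13,818.1705
  Σ                  2,238.1352    15,814.1816
P = 2,238.1352; Macaulay duration = 15,814.1816 / 2,238.1352 = 7.06578 half-year periods = 3.53289 years.
Modified duration = D_Mac / (1 + y) = 3.53289 / 1.0235 = 3.45178 years.

3.452 years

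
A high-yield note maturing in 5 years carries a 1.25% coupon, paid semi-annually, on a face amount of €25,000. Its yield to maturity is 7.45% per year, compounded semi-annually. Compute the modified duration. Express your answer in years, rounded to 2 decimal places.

Periodic yield y = 0.03725. First find Macaulay duration:
  t   CF        PV=CF/(1+0.03725)^t    t·PV
  1       156.25       150.6387       150.6387
  2       156.25       145.2289       290.4579
  3       156.25       140.0134       420.0403
  4       156.25       134.9852       539.9409
  5       156.25       130.1376       650.6880
  6       156.25       125.4641       752.7844
  7       156.25       120.9584       846.7086
  8       156.25       116.6145       932.9158
  9       156.25       112.4266     1,011.8393
  10   25,156.25    17,450.6443   174,506.4433
  Σ                 18,627.1117   180,102.4572
P = 18,627.1117; Macaulay duration = 180,102.4572 / 18,627.1117 = 9.66883 half-year periods = 4.83442 years.
Modified duration = D_Mac / (1 + y) = 4.83442 / 1.03725 = 4.66080 years.

4.66 years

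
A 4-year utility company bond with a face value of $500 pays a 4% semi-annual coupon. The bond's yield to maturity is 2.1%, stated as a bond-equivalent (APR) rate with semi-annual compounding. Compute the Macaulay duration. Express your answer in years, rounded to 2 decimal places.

Periodic yield y = 0.0105. Discount each cash flow and weight by its period:
  t   CF        PV=CF/(1+0.0105)^t    t·PV
  1        10.00         9.8961         9.8961
  2        10.00         9.7933        19.5865
  3        10.00         9.6915        29.0745
  4        10.00         9.5908        38.3632
  5        10.00         9.4911        47.4557
  6        10.00         9.3925        56.3551
  7        10.00         9.2949        65.0645
  8       510.00       469.1153     3,752.9227
  Σ                    536.2656     4,018.7183
Price P = Σ PV = 536.2656.
Macaulay duration = Σ(t·PV) / P = 4,018.7183 / 536.2656 = 7.49390 half-year periods.
In years: 7.49390 / 2 = 3.74695 years.

3.75 years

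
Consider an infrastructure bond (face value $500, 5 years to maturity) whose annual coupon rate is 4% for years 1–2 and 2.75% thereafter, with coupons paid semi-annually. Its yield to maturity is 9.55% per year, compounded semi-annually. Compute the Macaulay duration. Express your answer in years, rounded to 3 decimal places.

Periodic yield y = 0.04775. Discount each cash flow and weight by its period:
  t   CF        PV=CF/(1+0.04775)^t    t·PV
  1       10.000         9.5443         9.5443
  2       10.000         9.1093        18.2186
  3       10.000         8.6941        26.0824
  4       10.000         8.2979        33.1917
  5        6.875         5.4448        27.2242
  6        6.875         5.1967        31.1801
  7        6.875         4.9599        34.7190
  8        6.875         4.7338        37.8705
  9        6.875         4.5181        40.6627
  10     506.875       317.9246     3,179.2463
  Σ                    378.4235     3,437.9398
Price P = Σ PV = 378.4235.
Macaulay duration = Σ(t·PV) / P = 3,437.9398 / 378.4235 = 9.08490 half-year periods.
In years: 9.08490 / 2 = 4.54245 years.

4.542 years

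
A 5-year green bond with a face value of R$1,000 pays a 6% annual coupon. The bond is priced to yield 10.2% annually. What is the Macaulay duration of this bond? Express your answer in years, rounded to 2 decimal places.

Periodic yield y = 0.102. Discount each cash flow and weight by its year:
  t   CF        PV=CF/(1+0.102)^t    t·PV
  1        60.00        54.4465        54.4465
  2        60.00        49.4070        98.8139
  3        60.00        44.8339       134.5017
  4        60.00        40.6841       162.7365
  5     1,060.00       652.2257     3,261.1284
  Σ                    841.5971     3,711.6269
Price P = Σ PV = 841.5971.
Macaulay duration = Σ(t·PV) / P = 3,711.6269 / 841.5971 = 4.41022 years.

4.41 years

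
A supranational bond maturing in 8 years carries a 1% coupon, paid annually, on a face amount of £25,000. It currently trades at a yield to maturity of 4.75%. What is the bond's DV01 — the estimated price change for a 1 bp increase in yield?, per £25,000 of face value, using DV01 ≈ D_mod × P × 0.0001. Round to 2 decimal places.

£13.84

Periodic yield y = 0.0475.
  t   CF        PV=CF/(1+0.0475)^t    t·PV
  1       250.00       238.6635       238.6635
  2       250.00       227.8410       455.6821
  3       250.00       217.5093       652.5280
  4       250.00       207.6461       830.5846
  5       250.00       198.2302       991.1511
  6       250.00       189.2413     1,135.4475
  7       250.00       180.6599     1,264.6194
  8    25,250.00    17,419.2371   139,353.8964
  Σ                 18,879.0284   144,922.5726
P = 18,879.0284; D_Mac = 7.67638 yrs; D_mod = 7.32829 yrs.
DV01 ≈ 7.32829 × 18,879.0284 × 0.0001 = 13.835090.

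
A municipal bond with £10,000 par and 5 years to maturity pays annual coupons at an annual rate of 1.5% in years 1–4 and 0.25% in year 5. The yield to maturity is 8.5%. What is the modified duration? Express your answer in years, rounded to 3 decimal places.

Periodic yield y = 0.085. First find Macaulay duration:
  t   CF        PV=CF/(1+0.085)^t    t·PV
  1       150.00       138.2488       138.2488
  2       150.00       127.4183       254.8366
  3       150.00       117.4362       352.3086
  4       150.00       108.2361       432.9446
  5    10,025.00     6,667.0804    33,335.4018
  Σ                  7,158.4199    34,513.7405
P = 7,158.4199; Macaulay duration = 34,513.7405 / 7,158.4199 = 4.82142 years.
Modified duration = D_Mac / (1 + y) = 4.82142 / 1.085 = 4.44370 years.

4.444 years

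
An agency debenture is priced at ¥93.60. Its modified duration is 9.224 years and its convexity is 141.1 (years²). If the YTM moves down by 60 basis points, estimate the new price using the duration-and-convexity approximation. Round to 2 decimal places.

¥99.02

Duration effect: -D_mod·Δy = -9.224 × (-0.006) = +0.055344
Convexity effect: ½·C·(Δy)² = 0.5 × 141.1 × (-0.006)² = +0.0025398
ΔP/P ≈ +0.055344 + 0.0025398 = +0.0578838
New price ≈ 93.60 × (1 + 0.0578838) = 99.01792368.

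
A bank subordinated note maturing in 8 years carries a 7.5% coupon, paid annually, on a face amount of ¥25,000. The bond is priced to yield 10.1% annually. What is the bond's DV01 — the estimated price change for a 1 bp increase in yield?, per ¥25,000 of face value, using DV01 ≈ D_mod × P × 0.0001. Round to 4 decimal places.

Periodic yield y = 0.101.
  t   CF        PV=CF/(1+0.101)^t    t·PV
  1     1,875.00     1,702.9973     1,702.9973
  2     1,875.00     1,546.7732     3,093.5464
  3     1,875.00     1,404.8803     4,214.6408
  4     1,875.00     1,276.0039     5,104.0155
  5     1,875.00     1,158.9499     5,794.7497
  6     1,875.00     1,052.6339     6,315.8035
  7     1,875.00       956.0708     6,692.4954
  8    26,875.00    12,446.5767    99,572.6139
  Σ                 21,544.8860   132,490.8625
P = 21,544.8860; D_Mac = 6.14953 yrs; D_mod = 5.58540 yrs.
DV01 ≈ 5.58540 × 21,544.8860 × 0.0001 = 12.033684.

¥12.0337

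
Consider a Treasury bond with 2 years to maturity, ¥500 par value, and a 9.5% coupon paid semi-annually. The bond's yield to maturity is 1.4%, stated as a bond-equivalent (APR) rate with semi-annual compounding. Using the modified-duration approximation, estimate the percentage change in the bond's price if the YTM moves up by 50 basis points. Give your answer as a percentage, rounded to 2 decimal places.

Periodic yield y = 0.007. Modified duration first:
  t   CF        PV=CF/(1+0.007)^t    t·PV
  1        23.75        23.5849        23.5849
  2        23.75        23.4210        46.8419
  3        23.75        23.2582        69.7745
  4       523.75       509.3381     2,037.3524
  Σ                    579.6021     2,177.5536
P = 579.6021; D_Mac = 3.75698 half-year periods = 1.87849 yrs; D_mod = 1.87849/(1+0.007) = 1.86543 yrs.
ΔP/P ≈ -D_mod · Δy = -1.86543 × (+0.005) = -0.009327 = -0.9327%.

-0.93%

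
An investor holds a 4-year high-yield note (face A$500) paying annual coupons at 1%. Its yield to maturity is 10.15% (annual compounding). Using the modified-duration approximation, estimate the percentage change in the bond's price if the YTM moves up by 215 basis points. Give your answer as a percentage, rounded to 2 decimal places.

Periodic yield y = 0.1015. Modified duration first:
  t   CF        PV=CF/(1+0.1015)^t    t·PV
  1         5.00         4.5393         4.5393
  2         5.00         4.1210         8.2420
  3         5.00         3.7412        11.2237
  4       505.00       343.0468     1,372.1872
  Σ                    355.4483     1,396.1922
P = 355.4483; D_Mac = 3.92798 yrs; D_mod = 3.92798/(1+0.1015) = 3.56602 yrs.
ΔP/P ≈ -D_mod · Δy = -3.56602 × (+0.0215) = -0.076670 = -7.6670%.

-7.67%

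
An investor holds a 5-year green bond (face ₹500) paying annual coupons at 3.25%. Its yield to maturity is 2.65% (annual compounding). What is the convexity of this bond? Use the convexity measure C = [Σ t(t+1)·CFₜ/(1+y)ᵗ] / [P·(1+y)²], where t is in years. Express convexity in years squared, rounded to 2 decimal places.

With y = 0.0265:
  t   CF        PV=CF/(1+0.0265)^t    t·PV        t(t+1)·PV
  1        16.25        15.8305        15.8305          31.6610
  2        16.25        15.4218        30.8436          92.5309
  3        16.25        15.0237        45.0711         180.2842
  4        16.25        14.6358        58.5433         292.7167
  5       516.25       452.9657     2,264.8284      13,588.9703
  Σ                    513.8775     2,415.1169      14,186.1632
P = 513.8775.
Convexity = Σ t(t+1)·PV / [P·(1+y)²] = 14,186.1632 / (513.8775 × 1.053702) = 26.19916.

26.20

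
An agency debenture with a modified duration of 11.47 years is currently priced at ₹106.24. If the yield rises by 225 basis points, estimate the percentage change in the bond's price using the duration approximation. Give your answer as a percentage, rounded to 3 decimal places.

-25.808%

Duration approximation: ΔP/P ≈ -D_mod · Δy = -11.47 × (+0.0225) = -0.258075.
As a percentage: -25.8075%.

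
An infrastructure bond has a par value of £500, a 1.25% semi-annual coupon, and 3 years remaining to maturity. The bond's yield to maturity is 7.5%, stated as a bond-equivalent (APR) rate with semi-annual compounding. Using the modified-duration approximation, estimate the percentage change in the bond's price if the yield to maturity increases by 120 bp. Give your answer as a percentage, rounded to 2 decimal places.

Periodic yield y = 0.0375. Modified duration first:
  t   CF        PV=CF/(1+0.0375)^t    t·PV
  1        3.125         3.0120         3.0120
  2        3.125         2.9032         5.8064
  3        3.125         2.7982         8.3947
  4        3.125         2.6971        10.7884
  5        3.125         2.5996        12.9981
  6      503.125       403.4106     2,420.4634
  Σ                    417.4208     2,461.4630
P = 417.4208; D_Mac = 5.89684 half-year periods = 2.94842 yrs; D_mod = 2.94842/(1+0.0375) = 2.84185 yrs.
ΔP/P ≈ -D_mod · Δy = -2.84185 × (+0.012) = -0.034102 = -3.4102%.

-3.41%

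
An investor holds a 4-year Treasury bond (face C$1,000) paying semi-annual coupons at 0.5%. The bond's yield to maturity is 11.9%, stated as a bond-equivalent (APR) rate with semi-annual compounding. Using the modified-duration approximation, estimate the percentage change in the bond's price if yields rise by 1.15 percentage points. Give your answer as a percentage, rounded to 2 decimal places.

Periodic yield y = 0.0595. Modified duration first:
  t   CF        PV=CF/(1+0.0595)^t    t·PV
  1         2.50         2.3596         2.3596
  2         2.50         2.2271         4.4542
  3         2.50         2.1020         6.3061
  4         2.50         1.9840         7.9359
  5         2.50         1.8726         9.3628
  6         2.50         1.7674        10.6044
  7         2.50         1.6681        11.6770
  8     1,002.50       631.3595     5,050.8757
  Σ                    645.3403     5,103.5756
P = 645.3403; D_Mac = 7.90835 half-year periods = 3.95417 yrs; D_mod = 3.95417/(1+0.0595) = 3.73211 yrs.
ΔP/P ≈ -D_mod · Δy = -3.73211 × (+0.0115) = -0.042919 = -4.2919%.

-4.29%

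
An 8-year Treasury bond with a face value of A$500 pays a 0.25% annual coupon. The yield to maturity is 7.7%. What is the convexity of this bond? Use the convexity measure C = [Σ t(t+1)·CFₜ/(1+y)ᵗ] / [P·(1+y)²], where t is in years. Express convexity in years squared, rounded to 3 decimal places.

61.060

With y = 0.077:
  t   CF        PV=CF/(1+0.077)^t    t·PV        t(t+1)·PV
  1         1.25         1.1606         1.1606           2.3213
  2         1.25         1.0777         2.1553           6.4659
  3         1.25         1.0006         3.0018          12.0073
  4         1.25         0.9291         3.7163          18.5813
  5         1.25         0.8626         4.3132          25.8793
  6         1.25         0.8010         4.8058          33.6407
  7         1.25         0.7437         5.2059          41.6474
  8       501.25       276.9037     2,215.2296      19,937.0664
  Σ                    283.4790     2,239.5886      20,077.6096
P = 283.4790.
Convexity = Σ t(t+1)·PV / [P·(1+y)²] = 20,077.6096 / (283.4790 × 1.159929) = 61.06041.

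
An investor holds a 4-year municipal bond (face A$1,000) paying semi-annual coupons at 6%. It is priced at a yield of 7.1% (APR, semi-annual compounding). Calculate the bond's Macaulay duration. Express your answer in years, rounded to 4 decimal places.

Periodic yield y = 0.0355. Discount each cash flow and weight by its period:
  t   CF        PV=CF/(1+0.0355)^t    t·PV
  1        30.00        28.9715        28.9715
  2        30.00        27.9783        55.9566
  3        30.00        27.0191        81.0573
  4        30.00        26.0928       104.3712
  5        30.00        25.1983       125.9914
  6        30.00        24.3344       146.0064
  7        30.00        23.5001       164.5010
  8     1,030.00       779.1775     6,233.4199
  Σ                    962.2720     6,940.2753
Price P = Σ PV = 962.2720.
Macaulay duration = Σ(t·PV) / P = 6,940.2753 / 962.2720 = 7.21238 half-year periods.
In years: 7.21238 / 2 = 3.60619 years.

3.6062 years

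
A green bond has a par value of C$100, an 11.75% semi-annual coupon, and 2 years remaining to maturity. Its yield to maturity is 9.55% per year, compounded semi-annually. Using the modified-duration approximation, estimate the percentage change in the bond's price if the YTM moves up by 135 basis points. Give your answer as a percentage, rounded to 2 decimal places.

Periodic yield y = 0.04775. Modified duration first:
  t   CF        PV=CF/(1+0.04775)^t    t·PV
  1        5.875         5.6073         5.6073
  2        5.875         5.3517        10.7034
  3        5.875         5.1078        15.3234
  4      105.875        87.8542       351.4170
  Σ                    103.9210       383.0511
P = 103.9210; D_Mac = 3.68598 half-year periods = 1.84299 yrs; D_mod = 1.84299/(1+0.04775) = 1.75900 yrs.
ΔP/P ≈ -D_mod · Δy = -1.75900 × (+0.0135) = -0.023746 = -2.3746%.

-2.37%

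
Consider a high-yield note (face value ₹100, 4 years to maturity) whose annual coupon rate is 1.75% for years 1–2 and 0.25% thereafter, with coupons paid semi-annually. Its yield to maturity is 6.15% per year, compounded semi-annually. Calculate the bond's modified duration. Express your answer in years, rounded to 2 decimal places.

Periodic yield y = 0.03075. First find Macaulay duration:
  t   CF        PV=CF/(1+0.03075)^t    t·PV
  1        0.875         0.8489         0.8489
  2        0.875         0.8236         1.6471
  3        0.875         0.7990         2.3970
  4        0.875         0.7752         3.1007
  5        0.125         0.1074         0.5372
  6        0.125         0.1042         0.6254
  7        0.125         0.1011         0.7078
  8      100.125        78.5807       628.6454
  Σ                     82.1401       638.5095
P = 82.1401; Macaulay duration = 638.5095 / 82.1401 = 7.77342 half-year periods = 3.88671 years.
Modified duration = D_Mac / (1 + y) = 3.88671 / 1.03075 = 3.77076 years.

3.77 years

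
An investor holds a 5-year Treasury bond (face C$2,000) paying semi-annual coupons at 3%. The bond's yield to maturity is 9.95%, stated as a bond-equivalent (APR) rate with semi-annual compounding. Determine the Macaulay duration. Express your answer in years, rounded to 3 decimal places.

4.612 years

Periodic yield y = 0.04975. Discount each cash flow and weight by its period:
  t   CF        PV=CF/(1+0.04975)^t    t·PV
  1        30.00        28.5782        28.5782
  2        30.00        27.2238        54.4477
  3        30.00        25.9336        77.8009
  4        30.00        24.7046        98.8184
  5        30.00        23.5338       117.6689
  6        30.00        22.4185       134.5108
  7        30.00        21.3560       149.4921
  8        30.00        20.3439       162.7512
  9        30.00        19.3798       174.4178
  10    2,030.00     1,249.2150    12,492.1504
  Σ                  1,462.6873    13,490.6365
Price P = Σ PV = 1,462.6873.
Macaulay duration = Σ(t·PV) / P = 13,490.6365 / 1,462.6873 = 9.22319 half-year periods.
In years: 9.22319 / 2 = 4.61159 years.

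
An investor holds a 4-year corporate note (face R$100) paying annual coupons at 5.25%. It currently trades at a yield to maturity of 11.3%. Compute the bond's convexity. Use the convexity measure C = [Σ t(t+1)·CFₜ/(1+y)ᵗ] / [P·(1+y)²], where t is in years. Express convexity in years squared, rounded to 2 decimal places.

With y = 0.113:
  t   CF        PV=CF/(1+0.113)^t    t·PV        t(t+1)·PV
  1         5.25         4.7170         4.7170           9.4340
  2         5.25         4.2381         8.4762          25.4285
  3         5.25         3.8078        11.4234          45.6936
  4       105.25        68.5869       274.3478       1,371.7389
  Σ                     81.3498       298.9643       1,452.2949
P = 81.3498.
Convexity = Σ t(t+1)·PV / [P·(1+y)²] = 1,452.2949 / (81.3498 × 1.238769) = 14.41146.

14.41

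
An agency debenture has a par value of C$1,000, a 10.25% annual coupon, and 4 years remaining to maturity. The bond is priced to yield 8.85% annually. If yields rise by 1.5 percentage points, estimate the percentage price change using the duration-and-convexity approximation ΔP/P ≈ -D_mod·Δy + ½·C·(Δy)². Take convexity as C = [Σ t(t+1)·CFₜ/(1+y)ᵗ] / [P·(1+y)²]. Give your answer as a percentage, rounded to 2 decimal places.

With y = 0.0885:
  t   CF        PV=CF/(1+0.0885)^t    t·PV        t(t+1)·PV
  1       102.50        94.1663        94.1663         188.3326
  2       102.50        86.5101       173.0203         519.0608
  3       102.50        79.4765       238.4294         953.7176
  4     1,102.50       785.3529     3,141.4117      15,707.0585
  Σ                  1,045.5058     3,647.0277      17,368.1695
P = 1,045.5058; D_Mac = 3.48829 yrs; D_mod = 3.20468 yrs; C = 14.02073.
Duration effect: -3.20468 × (+0.015) = -0.048070
Convexity effect: 0.5 × 14.02073 × (0.015)² = +0.0015773
ΔP/P ≈ -0.048070 + 0.0015773 = -0.046493 = -4.6493%.

-4.65%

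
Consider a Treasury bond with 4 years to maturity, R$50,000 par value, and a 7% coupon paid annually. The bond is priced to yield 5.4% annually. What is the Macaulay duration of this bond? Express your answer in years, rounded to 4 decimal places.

Periodic yield y = 0.054. Discount each cash flow and weight by its year:
  t   CF        PV=CF/(1+0.054)^t    t·PV
  1     3,500.00     3,320.6831     3,320.6831
  2     3,500.00     3,150.5532     6,301.1065
  3     3,500.00     2,989.1397     8,967.4191
  4    53,500.00    43,350.2233   173,400.8930
  Σ                 52,810.5993   191,990.1017
Price P = Σ PV = 52,810.5993.
Macaulay duration = Σ(t·PV) / P = 191,990.1017 / 52,810.5993 = 3.63545 years.

3.6354 years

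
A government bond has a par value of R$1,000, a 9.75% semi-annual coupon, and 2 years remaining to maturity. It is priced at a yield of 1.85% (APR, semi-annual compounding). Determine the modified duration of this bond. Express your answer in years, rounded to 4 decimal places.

Periodic yield y = 0.00925. First find Macaulay duration:
  t   CF        PV=CF/(1+0.00925)^t    t·PV
  1        48.75        48.3032        48.3032
  2        48.75        47.8605        95.7210
  3        48.75        47.4218       142.2655
  4     1,048.75     1,010.8273     4,043.3090
  Σ                  1,154.4128     4,329.5987
P = 1,154.4128; Macaulay duration = 4,329.5987 / 1,154.4128 = 3.75048 half-year periods = 1.87524 years.
Modified duration = D_Mac / (1 + y) = 1.87524 / 1.00925 = 1.85805 years.

1.8581 years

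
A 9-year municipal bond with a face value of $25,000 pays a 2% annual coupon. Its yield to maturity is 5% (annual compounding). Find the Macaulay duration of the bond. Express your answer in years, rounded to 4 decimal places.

Periodic yield y = 0.05. Discount each cash flow and weight by its year:
  t   CF        PV=CF/(1+0.05)^t    t·PV
  1       500.00       476.1905       476.1905
  2       500.00       453.5147       907.0295
  3       500.00       431.9188     1,295.7564
  4       500.00       411.3512     1,645.4049
  5       500.00       391.7631     1,958.8154
  6       500.00       373.1077     2,238.6462
  7       500.00       355.3407     2,487.3847
  8       500.00       338.4197     2,707.3574
  9    25,500.00    16,437.5274   147,937.7463
  Σ                 19,669.1337   161,654.3313
Price P = Σ PV = 19,669.1337.
Macaulay duration = Σ(t·PV) / P = 161,654.3313 / 19,669.1337 = 8.21868 years.

8.2187 years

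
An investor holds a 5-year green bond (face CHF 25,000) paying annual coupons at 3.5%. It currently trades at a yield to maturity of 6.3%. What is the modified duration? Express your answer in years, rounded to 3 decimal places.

Periodic yield y = 0.063. First find Macaulay duration:
  t   CF        PV=CF/(1+0.063)^t    t·PV
  1       875.00       823.1421       823.1421
  2       875.00       774.3575     1,548.7151
  3       875.00       728.4643     2,185.3928
  4       875.00       685.2909     2,741.1638
  5    25,875.00    19,064.0003    95,320.0014
  Σ                 22,075.2551   102,618.4152
P = 22,075.2551; Macaulay duration = 102,618.4152 / 22,075.2551 = 4.64857 years.
Modified duration = D_Mac / (1 + y) = 4.64857 / 1.063 = 4.37307 years.

4.373 years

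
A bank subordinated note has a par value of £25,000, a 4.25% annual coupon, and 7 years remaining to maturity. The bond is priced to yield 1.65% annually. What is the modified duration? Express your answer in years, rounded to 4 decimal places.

6.1681 years

Periodic yield y = 0.0165. First find Macaulay duration:
  t   CF        PV=CF/(1+0.0165)^t    t·PV
  1     1,062.50     1,045.2533     1,045.2533
  2     1,062.50     1,028.2866     2,056.5732
  3     1,062.50     1,011.5953     3,034.7858
  4     1,062.50       995.1749     3,980.6995
  5     1,062.50       979.0210     4,895.1052
  6     1,062.50       963.1294     5,778.7764
  7    26,062.50    23,241.5127   162,690.5890
  Σ                 29,263.9732   183,481.7825
P = 29,263.9732; Macaulay duration = 183,481.7825 / 29,263.9732 = 6.26989 years.
Modified duration = D_Mac / (1 + y) = 6.26989 / 1.0165 = 6.16811 years.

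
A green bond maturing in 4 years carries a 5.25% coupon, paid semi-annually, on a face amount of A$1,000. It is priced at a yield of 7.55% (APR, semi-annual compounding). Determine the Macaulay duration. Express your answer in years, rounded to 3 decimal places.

3.643 years

Periodic yield y = 0.03775. Discount each cash flow and weight by its period:
  t   CF        PV=CF/(1+0.03775)^t    t·PV
  1        26.25        25.2951        25.2951
  2        26.25        24.3750        48.7499
  3        26.25        23.4883        70.4648
  4        26.25        22.6338        90.5354
  5        26.25        21.8105       109.0525
  6        26.25        21.0171       126.1026
  7        26.25        20.2526       141.7680
  8     1,026.25       762.9766     6,103.8130
  Σ                    921.8490     6,715.7813
Price P = Σ PV = 921.8490.
Macaulay duration = Σ(t·PV) / P = 6,715.7813 / 921.8490 = 7.28512 half-year periods.
In years: 7.28512 / 2 = 3.64256 years.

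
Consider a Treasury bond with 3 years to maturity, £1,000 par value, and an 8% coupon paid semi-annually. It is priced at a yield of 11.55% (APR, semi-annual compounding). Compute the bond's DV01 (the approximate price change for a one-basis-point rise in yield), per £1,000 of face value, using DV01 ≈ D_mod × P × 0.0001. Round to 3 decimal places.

£0.234

Periodic yield y = 0.05775.
  t   CF        PV=CF/(1+0.05775)^t    t·PV
  1        40.00        37.8161        37.8161
  2        40.00        35.7515        71.5029
  3        40.00        33.7995       101.3986
  4        40.00        31.9542       127.8168
  5        40.00        30.2096       151.0479
  6     1,040.00       742.5661     4,455.3968
  Σ                    912.0970     4,944.9792
P = 912.0970; D_Mac = 5.42155 half-year periods = 2.71077 yrs; D_mod = 2.56277 yrs.
DV01 ≈ 2.56277 × 912.0970 × 0.0001 = 0.233750.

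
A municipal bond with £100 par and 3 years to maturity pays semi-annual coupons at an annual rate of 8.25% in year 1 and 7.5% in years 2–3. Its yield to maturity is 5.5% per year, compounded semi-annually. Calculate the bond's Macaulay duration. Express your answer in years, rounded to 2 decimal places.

Periodic yield y = 0.0275. Discount each cash flow and weight by its period:
  t   CF        PV=CF/(1+0.0275)^t    t·PV
  1        4.125         4.0146         4.0146
  2        4.125         3.9072         7.8143
  3        3.750         3.4569        10.3707
  4        3.750         3.3644        13.4575
  5        3.750         3.2743        16.3716
  6      103.750        88.1652       528.9911
  Σ                    106.1825       581.0198
Price P = Σ PV = 106.1825.
Macaulay duration = Σ(t·PV) / P = 581.0198 / 106.1825 = 5.47190 half-year periods.
In years: 5.47190 / 2 = 2.73595 years.

2.74 years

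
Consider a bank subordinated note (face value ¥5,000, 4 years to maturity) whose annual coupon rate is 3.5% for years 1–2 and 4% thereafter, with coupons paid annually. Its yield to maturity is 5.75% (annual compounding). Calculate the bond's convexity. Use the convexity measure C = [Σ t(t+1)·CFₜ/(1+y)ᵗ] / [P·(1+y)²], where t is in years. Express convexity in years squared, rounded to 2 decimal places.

16.63

With y = 0.0575:
  t   CF        PV=CF/(1+0.0575)^t    t·PV        t(t+1)·PV
  1       175.00       165.4846       165.4846         330.9693
  2       175.00       156.4867       312.9733         938.9199
  3       200.00       169.1176       507.3529       2,029.4115
  4     5,200.00     4,157.9747    16,631.8987      83,159.4934
  Σ                  4,649.0636    17,617.7095      86,458.7941
P = 4,649.0636.
Convexity = Σ t(t+1)·PV / [P·(1+y)²] = 86,458.7941 / (4,649.0636 × 1.118306) = 16.62964.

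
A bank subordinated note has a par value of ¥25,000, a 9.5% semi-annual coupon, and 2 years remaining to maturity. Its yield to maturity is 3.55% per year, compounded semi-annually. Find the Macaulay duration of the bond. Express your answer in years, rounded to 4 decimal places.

1.8758 years

Periodic yield y = 0.01775. Discount each cash flow and weight by its period:
  t   CF        PV=CF/(1+0.01775)^t    t·PV
  1     1,187.50     1,166.7895     1,166.7895
  2     1,187.50     1,146.4402     2,292.8803
  3     1,187.50     1,126.4458     3,379.3373
  4    26,187.50    24,407.8540    97,631.4158
  Σ                 27,847.5294   104,470.4230
Price P = Σ PV = 27,847.5294.
Macaulay duration = Σ(t·PV) / P = 104,470.4230 / 27,847.5294 = 3.75151 half-year periods.
In years: 3.75151 / 2 = 1.87576 years.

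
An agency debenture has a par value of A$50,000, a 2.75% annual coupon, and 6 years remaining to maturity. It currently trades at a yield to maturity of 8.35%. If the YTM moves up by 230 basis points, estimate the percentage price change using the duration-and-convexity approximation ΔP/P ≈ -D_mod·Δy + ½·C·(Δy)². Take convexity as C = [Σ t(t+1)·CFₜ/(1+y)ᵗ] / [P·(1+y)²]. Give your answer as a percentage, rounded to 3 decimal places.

With y = 0.0835:
  t   CF        PV=CF/(1+0.0835)^t    t·PV        t(t+1)·PV
  1     1,375.00     1,269.0355     1,269.0355       2,538.0711
  2     1,375.00     1,171.2372     2,342.4744       7,027.4233
  3     1,375.00     1,080.9757     3,242.9272      12,971.7090
  4     1,375.00       997.6703     3,990.6811      19,953.4056
  5     1,375.00       920.7848     4,603.9238      27,623.5426
  6    51,375.00    31,752.5304   190,515.1826   1,333,606.2782
  Σ                 37,192.2340   205,964.2247   1,403,720.4299
P = 37,192.2340; D_Mac = 5.53783 yrs; D_mod = 5.11106 yrs; C = 32.14923.
Duration effect: -5.11106 × (+0.023) = -0.117554
Convexity effect: 0.5 × 32.14923 × (0.023)² = +0.0085035
ΔP/P ≈ -0.117554 + 0.0085035 = -0.109051 = -10.9051%.

-10.905%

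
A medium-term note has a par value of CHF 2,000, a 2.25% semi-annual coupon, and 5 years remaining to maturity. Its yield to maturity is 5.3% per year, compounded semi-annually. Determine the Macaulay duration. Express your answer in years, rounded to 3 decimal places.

Periodic yield y = 0.0265. Discount each cash flow and weight by its period:
  t   CF        PV=CF/(1+0.0265)^t    t·PV
  1        22.50        21.9191        21.9191
  2        22.50        21.3533        42.7066
  3        22.50        20.8020        62.4061
  4        22.50        20.2650        81.0600
  5        22.50        19.7418        98.7092
  6        22.50        19.2322       115.3932
  7        22.50        18.7357       131.1499
  8        22.50        18.2520       146.0161
  9        22.50        17.7808       160.0274
  10    2,022.50     1,557.0372    15,570.3722
  Σ                  1,735.1192    16,429.7598
Price P = Σ PV = 1,735.1192.
Macaulay duration = Σ(t·PV) / P = 16,429.7598 / 1,735.1192 = 9.46895 half-year periods.
In years: 9.46895 / 2 = 4.73448 years.

4.734 years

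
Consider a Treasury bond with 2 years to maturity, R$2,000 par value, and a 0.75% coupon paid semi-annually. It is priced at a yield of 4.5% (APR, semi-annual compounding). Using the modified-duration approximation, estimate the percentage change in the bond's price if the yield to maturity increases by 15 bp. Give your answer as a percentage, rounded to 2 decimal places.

Periodic yield y = 0.0225. Modified duration first:
  t   CF        PV=CF/(1+0.0225)^t    t·PV
  1         7.50         7.3350         7.3350
  2         7.50         7.1736        14.3471
  3         7.50         7.0157        21.0471
  4     2,007.50     1,836.5480     7,346.1921
  Σ                  1,858.0722     7,388.9213
P = 1,858.0722; D_Mac = 3.97666 half-year periods = 1.98833 yrs; D_mod = 1.98833/(1+0.0225) = 1.94458 yrs.
ΔP/P ≈ -D_mod · Δy = -1.94458 × (+0.0015) = -0.002917 = -0.2917%.

-0.29%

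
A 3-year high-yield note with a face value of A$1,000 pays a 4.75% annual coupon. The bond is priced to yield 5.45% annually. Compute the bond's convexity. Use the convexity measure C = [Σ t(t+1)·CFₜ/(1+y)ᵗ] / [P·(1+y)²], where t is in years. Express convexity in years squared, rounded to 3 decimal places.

With y = 0.0545:
  t   CF        PV=CF/(1+0.0545)^t    t·PV        t(t+1)·PV
  1        47.50        45.0450        45.0450          90.0901
  2        47.50        42.7170        85.4339         256.3018
  3     1,047.50       893.3349     2,680.0046      10,720.0183
  Σ                    981.0969     2,810.4836      11,066.4102
P = 981.0969.
Convexity = Σ t(t+1)·PV / [P·(1+y)²] = 11,066.4102 / (981.0969 × 1.111970) = 10.14382.

10.144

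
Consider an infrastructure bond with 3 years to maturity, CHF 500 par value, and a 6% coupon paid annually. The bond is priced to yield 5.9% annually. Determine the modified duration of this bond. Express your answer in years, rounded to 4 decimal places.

2.6758 years

Periodic yield y = 0.059. First find Macaulay duration:
  t   CF        PV=CF/(1+0.059)^t    t·PV
  1        30.00        28.3286        28.3286
  2        30.00        26.7503        53.5007
  3       530.00       446.2600     1,338.7801
  Σ                    501.3390     1,420.6094
P = 501.3390; Macaulay duration = 1,420.6094 / 501.3390 = 2.83363 years.
Modified duration = D_Mac / (1 + y) = 2.83363 / 1.059 = 2.67576 years.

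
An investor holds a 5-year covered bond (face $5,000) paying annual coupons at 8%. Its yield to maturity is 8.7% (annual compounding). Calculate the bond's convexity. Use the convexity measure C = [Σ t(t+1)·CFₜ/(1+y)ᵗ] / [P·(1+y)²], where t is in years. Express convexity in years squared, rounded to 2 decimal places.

20.71

With y = 0.087:
  t   CF        PV=CF/(1+0.087)^t    t·PV        t(t+1)·PV
  1       400.00       367.9853       367.9853         735.9706
  2       400.00       338.5329       677.0658       2,031.1975
  3       400.00       311.4378       934.3135       3,737.2539
  4       400.00       286.5113     1,146.0454       5,730.2268
  5     5,400.00     3,558.3285    17,791.6425     106,749.8551
  Σ                  4,862.7959    20,917.0525     118,984.5038
P = 4,862.7959.
Convexity = Σ t(t+1)·PV / [P·(1+y)²] = 118,984.5038 / (4,862.7959 × 1.181569) = 20.70834.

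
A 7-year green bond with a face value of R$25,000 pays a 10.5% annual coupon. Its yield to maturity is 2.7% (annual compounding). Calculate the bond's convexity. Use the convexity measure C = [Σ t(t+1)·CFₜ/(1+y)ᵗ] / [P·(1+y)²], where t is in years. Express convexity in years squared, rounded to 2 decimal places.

With y = 0.027:
  t   CF        PV=CF/(1+0.027)^t    t·PV        t(t+1)·PV
  1     2,625.00     2,555.9883     2,555.9883       5,111.9766
  2     2,625.00     2,488.7910     4,977.5819      14,932.7458
  3     2,625.00     2,423.3602     7,270.0807      29,080.3228
  4     2,625.00     2,359.6497     9,438.5988      47,192.9938
  5     2,625.00     2,297.6141    11,488.0706      68,928.4233
  6     2,625.00     2,237.2095    13,423.2567      93,962.7971
  7    27,625.00    22,924.9914   160,474.9398   1,283,799.5187
  Σ                 37,287.6042   209,628.5168   1,543,008.7781
P = 37,287.6042.
Convexity = Σ t(t+1)·PV / [P·(1+y)²] = 1,543,008.7781 / (37,287.6042 × 1.054729) = 39.23404.

39.23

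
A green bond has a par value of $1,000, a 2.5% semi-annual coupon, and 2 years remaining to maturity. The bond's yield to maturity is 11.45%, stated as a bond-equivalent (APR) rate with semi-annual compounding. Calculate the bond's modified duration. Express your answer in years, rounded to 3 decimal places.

Periodic yield y = 0.05725. First find Macaulay duration:
  t   CF        PV=CF/(1+0.05725)^t    t·PV
  1        12.50        11.8231        11.8231
  2        12.50        11.1829        22.3658
  3        12.50        10.5774        31.7321
  4     1,012.50       810.3717     3,241.4867
  Σ                    843.9551     3,307.4077
P = 843.9551; Macaulay duration = 3,307.4077 / 843.9551 = 3.91894 half-year periods = 1.95947 years.
Modified duration = D_Mac / (1 + y) = 1.95947 / 1.05725 = 1.85336 years.

1.853 years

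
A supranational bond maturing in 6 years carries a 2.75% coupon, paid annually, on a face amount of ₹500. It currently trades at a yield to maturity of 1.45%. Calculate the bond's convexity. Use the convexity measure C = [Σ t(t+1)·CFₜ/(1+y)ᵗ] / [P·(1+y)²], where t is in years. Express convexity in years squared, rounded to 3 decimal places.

37.448

With y = 0.0145:
  t   CF        PV=CF/(1+0.0145)^t    t·PV        t(t+1)·PV
  1        13.75        13.5535        13.5535          27.1069
  2        13.75        13.3598        26.7195          80.1585
  3        13.75        13.1688        39.5064         158.0257
  4        13.75        12.9806        51.9224         259.6118
  5        13.75        12.7951        63.9753         383.8519
  6       513.75       471.2372     2,827.4229      19,791.9606
  Σ                    537.0949     3,023.1000      20,700.7155
P = 537.0949.
Convexity = Σ t(t+1)·PV / [P·(1+y)²] = 20,700.7155 / (537.0949 × 1.029210) = 37.44814.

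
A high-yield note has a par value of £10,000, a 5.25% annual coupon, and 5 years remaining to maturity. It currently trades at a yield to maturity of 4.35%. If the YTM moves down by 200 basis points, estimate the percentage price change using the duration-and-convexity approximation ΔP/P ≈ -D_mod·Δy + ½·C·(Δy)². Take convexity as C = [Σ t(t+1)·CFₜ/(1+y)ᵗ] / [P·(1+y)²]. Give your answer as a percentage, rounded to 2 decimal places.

With y = 0.0435:
  t   CF        PV=CF/(1+0.0435)^t    t·PV        t(t+1)·PV
  1       525.00       503.1145       503.1145       1,006.2290
  2       525.00       482.1414       964.2827       2,892.8482
  3       525.00       462.0425     1,386.1276       5,544.5102
  4       525.00       442.7815     1,771.1261       8,855.6305
  5    10,525.00     8,506.6749    42,533.3747     255,200.2481
  Σ                 10,396.7549    47,158.0256     273,499.4660
P = 10,396.7549; D_Mac = 4.53584 yrs; D_mod = 4.34676 yrs; C = 24.15871.
Duration effect: -4.34676 × (-0.02) = +0.086935
Convexity effect: 0.5 × 24.15871 × (-0.02)² = +0.0048317
ΔP/P ≈ +0.086935 + 0.0048317 = +0.091767 = +9.1767%.

+9.18%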